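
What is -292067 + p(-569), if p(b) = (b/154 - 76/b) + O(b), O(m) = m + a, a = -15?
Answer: -25644148583/87626 ≈ -2.9265e+5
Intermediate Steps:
O(m) = -15 + m (O(m) = m - 15 = -15 + m)
p(b) = -15 - 76/b + 155*b/154 (p(b) = (b/154 - 76/b) + (-15 + b) = (-76/b + b/154) + (-15 + b) = -15 - 76/b + 155*b/154)
-292067 + p(-569) = -292067 + (-15 - 76/(-569) + (155/154)*(-569)) = -292067 + (-15 - 76*(-1/569) - 88195/154) = -292067 + (-15 + 76/569 - 88195/154) = -292067 - 51485641/87626 = -25644148583/87626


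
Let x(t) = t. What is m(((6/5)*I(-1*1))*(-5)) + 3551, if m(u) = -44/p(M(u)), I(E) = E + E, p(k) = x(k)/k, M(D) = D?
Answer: 3507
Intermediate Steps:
p(k) = 1 (p(k) = k/k = 1)
I(E) = 2*E
m(u) = -44 (m(u) = -44/1 = -44*1 = -44)
m(((6/5)*I(-1*1))*(-5)) + 3551 = -44 + 3551 = 3507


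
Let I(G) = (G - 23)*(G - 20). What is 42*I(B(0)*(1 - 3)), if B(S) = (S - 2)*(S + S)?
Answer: 19320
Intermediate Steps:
B(S) = 2*S*(-2 + S) (B(S) = (-2 + S)*(2*S) = 2*S*(-2 + S))
I(G) = (-23 + G)*(-20 + G)
42*I(B(0)*(1 - 3)) = 42*(460 + ((2*0*(-2 + 0))*(1 - 3))² - 43*2*0*(-2 + 0)*(1 - 3)) = 42*(460 + ((2*0*(-2))*(-2))² - 43*2*0*(-2)*(-2)) = 42*(460 + (0*(-2))² - 0*(-2)) = 42*(460 + 0² - 43*0) = 42*(460 + 0 + 0) = 42*460 = 19320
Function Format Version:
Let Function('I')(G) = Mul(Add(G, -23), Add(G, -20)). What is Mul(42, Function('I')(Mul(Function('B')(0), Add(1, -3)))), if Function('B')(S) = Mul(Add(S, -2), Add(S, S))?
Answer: 19320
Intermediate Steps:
Function('B')(S) = Mul(2, S, Add(-2, S)) (Function('B')(S) = Mul(Add(-2, S), Mul(2, S)) = Mul(2, S, Add(-2, S)))
Function('I')(G) = Mul(Add(-23, G), Add(-20, G))
Mul(42, Function('I')(Mul(Function('B')(0), Add(1, -3)))) = Mul(42, Add(460, Pow(Mul(Mul(2, 0, Add(-2, 0)), Add(1, -3)), 2), Mul(-43, Mul(Mul(2, 0, Add(-2, 0)), Add(1, -3))))) = Mul(42, Add(460, Pow(Mul(Mul(2, 0, -2), -2), 2), Mul(-43, Mul(Mul(2, 0, -2), -2)))) = Mul(42, Add(460, Pow(Mul(0, -2), 2), Mul(-43, Mul(0, -2)))) = Mul(42, Add(460, Pow(0, 2), Mul(-43, 0))) = Mul(42, Add(460, 0, 0)) = Mul(42, 460) = 19320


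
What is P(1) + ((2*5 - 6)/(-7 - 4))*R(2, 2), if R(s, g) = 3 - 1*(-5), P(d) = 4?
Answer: 12/11 ≈ 1.0909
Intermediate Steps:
R(s, g) = 8 (R(s, g) = 3 + 5 = 8)
P(1) + ((2*5 - 6)/(-7 - 4))*R(2, 2) = 4 + ((2*5 - 6)/(-7 - 4))*8 = 4 + ((10 - 6)/(-11))*8 = 4 + (4*(-1/11))*8 = 4 - 4/11*8 = 4 - 32/11 = 12/11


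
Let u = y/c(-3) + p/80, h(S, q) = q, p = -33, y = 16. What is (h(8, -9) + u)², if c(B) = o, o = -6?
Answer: 8404201/57600 ≈ 145.91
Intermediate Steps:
c(B) = -6
u = -739/240 (u = 16/(-6) - 33/80 = 16*(-⅙) - 33*1/80 = -8/3 - 33/80 = -739/240 ≈ -3.0792)
(h(8, -9) + u)² = (-9 - 739/240)² = (-2899/240)² = 8404201/57600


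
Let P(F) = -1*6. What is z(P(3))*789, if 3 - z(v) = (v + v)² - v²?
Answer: -82845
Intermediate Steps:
P(F) = -6
z(v) = 3 - 3*v² (z(v) = 3 - ((v + v)² - v²) = 3 - ((2*v)² - v²) = 3 - (4*v² - v²) = 3 - 3*v²)
z(P(3))*789 = (3 - 3*(-6)²)*789 = (3 - 3*36)*789 = (3 - 108)*789 = -105*789 = -82845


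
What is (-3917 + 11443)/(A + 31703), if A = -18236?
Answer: 7526/13467 ≈ 0.55885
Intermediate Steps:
(-3917 + 11443)/(A + 31703) = (-3917 + 11443)/(-18236 + 31703) = 7526/13467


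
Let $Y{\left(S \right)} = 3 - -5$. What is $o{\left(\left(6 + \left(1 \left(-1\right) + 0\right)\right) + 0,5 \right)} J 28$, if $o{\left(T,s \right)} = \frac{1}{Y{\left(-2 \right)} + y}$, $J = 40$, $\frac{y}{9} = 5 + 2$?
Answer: $\frac{1120}{71} \approx 15.775$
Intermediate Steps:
$y = 63$ ($y = 9 \left(5 + 2\right) = 9 \cdot 7 = 63$)
$Y{\left(S \right)} = 8$ ($Y{\left(S \right)} = 3 + 5 = 8$)
$o{\left(T,s \right)} = \frac{1}{71}$ ($o{\left(T,s \right)} = \frac{1}{8 + 63} = \frac{1}{71}$)
$o{\left(\left(6 + \left(1 \left(-1\right) + 0\right)\right) + 0,5 \right)} J 28 = \frac{1}{71} \cdot 40 \cdot 28 = \frac{40}{71} \cdot 28 = \frac{1120}{71}$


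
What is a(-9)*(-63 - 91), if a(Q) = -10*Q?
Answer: -13860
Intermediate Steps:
a(-9)*(-63 - 91) = (-10*(-9))*(-63 - 91) = 90*(-154) = -13860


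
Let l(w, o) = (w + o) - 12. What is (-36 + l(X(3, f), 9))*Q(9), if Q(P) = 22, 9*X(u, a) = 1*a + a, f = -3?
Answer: -2618/3 ≈ -872.67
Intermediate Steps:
X(u, a) = 2*a/9 (X(u, a) = (1*a + a)/9 = (a + a)/9 = (2*a)/9 = 2*a/9)
l(w, o) = -12 + o + w (l(w, o) = (o + w) - 12 = -12 + o + w)
(-36 + l(X(3, f), 9))*Q(9) = (-36 + (-12 + 9 + (2/9)*(-3)))*22 = (-36 + (-12 + 9 - ⅔))*22 = (-36 - 11/3)*22 = -119/3*22 = -2618/3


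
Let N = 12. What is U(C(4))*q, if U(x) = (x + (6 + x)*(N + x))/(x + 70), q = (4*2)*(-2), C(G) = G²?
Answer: -5056/43 ≈ -117.58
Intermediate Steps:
q = -16 (q = 8*(-2) = -16)
U(x) = (x + (6 + x)*(12 + x))/(70 + x) (U(x) = (x + (6 + x)*(12 + x))/(x + 70) = (x + (6 + x)*(12 + x))/(70 + x))
U(C(4))*q = ((72 + (4²)² + 19*4²)/(70 + 4²))*(-16) = ((72 + 16² + 19*16)/(70 + 16))*(-16) = ((72 + 256 + 304)/86)*(-16) = ((1/86)*632)*(-16) = (316/43)*(-16) = -5056/43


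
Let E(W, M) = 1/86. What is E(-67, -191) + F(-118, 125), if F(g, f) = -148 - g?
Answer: -2579/86 ≈ -29.988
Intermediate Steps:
E(W, M) = 1/86
E(-67, -191) + F(-118, 125) = 1/86 + (-148 - 1*(-118)) = 1/86 + (-148 + 118) = 1/86 - 30 = -2579/86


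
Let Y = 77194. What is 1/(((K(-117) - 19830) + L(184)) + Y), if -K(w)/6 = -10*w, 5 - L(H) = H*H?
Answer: 1/16493 ≈ 6.0632e-5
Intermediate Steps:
L(H) = 5 - H**2 (L(H) = 5 - H*H = 5 - H**2)
K(w) = 60*w (K(w) = -(-60)*w = 60*w)
1/(((K(-117) - 19830) + L(184)) + Y) = 1/(((60*(-117) - 19830) + (5 - 1*184**2)) + 77194) = 1/(((-7020 - 19830) + (5 - 1*33856)) + 77194) = 1/((-26850 + (5 - 33856)) + 77194) = 1/((-26850 - 33851) + 77194) = 1/(-60701 + 77194) = 1/16493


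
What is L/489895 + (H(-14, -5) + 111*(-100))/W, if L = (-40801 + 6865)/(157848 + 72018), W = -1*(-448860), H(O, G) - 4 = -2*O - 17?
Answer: -1981427531157/80232089204540 ≈ -0.024696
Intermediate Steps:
H(O, G) = -13 - 2*O (H(O, G) = 4 + (-2*O - 17) = 4 + (-17 - 2*O) = -13 - 2*O)
W = 448860
L = -808/5473 (L = -33936/229866 = -33936*1/229866 = -808/5473 ≈ -0.14763)
L/489895 + (H(-14, -5) + 111*(-100))/W = -808/5473/489895 + ((-13 - 2*(-14)) + 111*(-100))/448860 = -808/5473*1/489895 + ((-13 + 28) - 11100)*(1/448860) = -808/2681195335 + (15 - 11100)*(1/448860) = -808/2681195335 - 11085*1/448860 = -808/2681195335 - 739/29924 = -1981427531157/80232089204540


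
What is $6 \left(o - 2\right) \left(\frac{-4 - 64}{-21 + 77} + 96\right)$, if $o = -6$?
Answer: $- \frac{31848}{7} \approx -4549.7$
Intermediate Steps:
$6 \left(o - 2\right) \left(\frac{-4 - 64}{-21 + 77} + 96\right) = 6 \left(-6 - 2\right) \left(\frac{-4 - 64}{-21 + 77} + 96\right) = 6 \left(-8\right) \left(- \frac{68}{56} + 96\right) = - 48 \left(\left(-68\right) \frac{1}{56} + 96\right) = - 48 \left(- \frac{17}{14} + 96\right) = \left(-48\right) \frac{1327}{14} = - \frac{31848}{7}$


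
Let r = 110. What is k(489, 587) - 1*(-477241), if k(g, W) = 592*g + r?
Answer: 766839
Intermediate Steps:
k(g, W) = 110 + 592*g (k(g, W) = 592*g + 110 = 110 + 592*g)
k(489, 587) - 1*(-477241) = (110 + 592*489) - 1*(-477241) = (110 + 289488) + 477241 = 289598 + 477241 = 766839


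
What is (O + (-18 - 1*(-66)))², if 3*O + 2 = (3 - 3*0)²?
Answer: 22801/9 ≈ 2533.4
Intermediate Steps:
O = 7/3 (O = -⅔ + (3 - 3*0)²/3 = -⅔ + (3 + 0)²/3 = -⅔ + (⅓)*3² = -⅔ + (⅓)*9 = -⅔ + 3 = 7/3 ≈ 2.3333)
(O + (-18 - 1*(-66)))² = (7/3 + (-18 - 1*(-66)))² = (7/3 + (-18 + 66))² = (7/3 + 48)² = (151/3)² = 22801/9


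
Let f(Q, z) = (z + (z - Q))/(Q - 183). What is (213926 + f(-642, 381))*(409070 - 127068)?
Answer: 16589946982364/275 ≈ 6.0327e+10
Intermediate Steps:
f(Q, z) = (-Q + 2*z)/(-183 + Q)
(213926 + f(-642, 381))*(409070 - 127068) = (213926 + (-1*(-642) + 2*381)/(-183 - 642))*(409070 - 127068) = (213926 + (642 + 762)/(-825))*282002 = (213926 - 1/825*1404)*282002 = (213926 - 468/275)*282002 = (58829182/275)*282002 = 16589946982364/275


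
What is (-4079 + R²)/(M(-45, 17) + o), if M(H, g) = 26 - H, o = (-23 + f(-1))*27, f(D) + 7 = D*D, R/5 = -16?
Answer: -2321/712 ≈ -3.2598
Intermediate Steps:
R = -80 (R = 5*(-16) = -80)
f(D) = -7 + D² (f(D) = -7 + D*D = -7 + D²)
o = -783 (o = (-23 + (-7 + (-1)²))*27 = (-23 + (-7 + 1))*27 = (-23 - 6)*27 = -29*27 = -783)
(-4079 + R²)/(M(-45, 17) + o) = (-4079 + (-80)²)/((26 - 1*(-45)) - 783) = (-4079 + 6400)/((26 + 45) - 783) = 2321/(71 - 783) = 2321/(-712) = 2321*(-1/712) = -2321/712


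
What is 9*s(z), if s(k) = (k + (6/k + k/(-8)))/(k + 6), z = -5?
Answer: -2007/40 ≈ -50.175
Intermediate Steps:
s(k) = (6/k + 7*k/8)/(6 + k) (s(k) = (k + (6/k + k*(-⅛)))/(6 + k) = (k + (6/k - k/8))/(6 + k) = (6/k + 7*k/8)/(6 + k))
9*s(z) = 9*((⅛)*(48 + 7*(-5)²)/(-5*(6 - 5))) = 9*((⅛)*(-⅕)*(48 + 7*25)/1) = 9*((⅛)*(-⅕)*1*(48 + 175)) = 9*((⅛)*(-⅕)*1*223) = 9*(-223/40) = -2007/40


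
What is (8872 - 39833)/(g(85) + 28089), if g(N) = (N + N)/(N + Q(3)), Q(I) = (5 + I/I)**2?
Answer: -3746281/3398939 ≈ -1.1022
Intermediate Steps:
Q(I) = 36 (Q(I) = (5 + 1)**2 = 6**2 = 36)
g(N) = 2*N/(36 + N) (g(N) = (N + N)/(N + 36) = (2*N)/(36 + N) = 2*N/(36 + N))
(8872 - 39833)/(g(85) + 28089) = (8872 - 39833)/(2*85/(36 + 85) + 28089) = -30961/(2*85/121 + 28089) = -30961/(2*85*(1/121) + 28089) = -30961/(170/121 + 28089) = -30961/3398939/121 = -30961*121/3398939 = -3746281/3398939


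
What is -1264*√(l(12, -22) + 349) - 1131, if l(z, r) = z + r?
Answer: -1131 - 1264*√339 ≈ -24404.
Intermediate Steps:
l(z, r) = r + z
-1264*√(l(12, -22) + 349) - 1131 = -1264*√((-22 + 12) + 349) - 1131 = -1264*√(-10 + 349) - 1131 = -1264*√339 - 1131 = -1131 - 1264*√339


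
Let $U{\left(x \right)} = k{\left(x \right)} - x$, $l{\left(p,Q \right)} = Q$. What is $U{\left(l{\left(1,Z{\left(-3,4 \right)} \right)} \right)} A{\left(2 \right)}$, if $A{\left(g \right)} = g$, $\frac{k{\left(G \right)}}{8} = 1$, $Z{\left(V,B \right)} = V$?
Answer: $22$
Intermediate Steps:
$k{\left(G \right)} = 8$ ($k{\left(G \right)} = 8 \cdot 1 = 8$)
$U{\left(x \right)} = 8 - x$
$U{\left(l{\left(1,Z{\left(-3,4 \right)} \right)} \right)} A{\left(2 \right)} = \left(8 - -3\right) 2 = \left(8 + 3\right) 2 = 11 \cdot 2 = 22$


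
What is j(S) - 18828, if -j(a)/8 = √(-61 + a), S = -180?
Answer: -18828 - 8*I*√241 ≈ -18828.0 - 124.19*I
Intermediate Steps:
j(a) = -8*√(-61 + a)
j(S) - 18828 = -8*√(-61 - 180) - 18828 = -8*I*√241 - 18828 = -18828 - 8*I*√241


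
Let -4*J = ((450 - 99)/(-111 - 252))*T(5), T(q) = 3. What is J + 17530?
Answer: 8484871/484 ≈ 17531.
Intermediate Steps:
J = 351/484 (J = -(450 - 99)/(-111 - 252)*3/4 = -351/(-363)*3/4 = -351*(-1/363)*3/4 = -(-117)*3/484 = -¼*(-351/121) = 351/484 ≈ 0.72521)
J + 17530 = 351/484 + 17530 = 8484871/484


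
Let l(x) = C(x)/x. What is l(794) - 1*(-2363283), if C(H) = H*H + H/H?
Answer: 1877077139/794 ≈ 2.3641e+6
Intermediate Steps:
C(H) = 1 + H**2 (C(H) = H**2 + 1 = 1 + H**2)
l(x) = (1 + x**2)/x
l(794) - 1*(-2363283) = (794 + 1/794) - 1*(-2363283) = (794 + 1/794) + 2363283 = 630437/794 + 2363283 = 1877077139/794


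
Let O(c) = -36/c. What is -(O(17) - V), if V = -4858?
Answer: -82550/17 ≈ -4855.9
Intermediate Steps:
-(O(17) - V) = -(-36/17 - 1*(-4858)) = -(-36*1/17 + 4858) = -(-36/17 + 4858) = -1*82550/17 = -82550/17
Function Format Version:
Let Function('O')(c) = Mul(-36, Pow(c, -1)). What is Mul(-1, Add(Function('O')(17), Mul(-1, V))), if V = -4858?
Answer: Rational(-82550, 17) ≈ -4855.9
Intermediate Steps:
Mul(-1, Add(Function('O')(17), Mul(-1, V))) = Mul(-1, Add(Mul(-36, Pow(17, -1)), Mul(-1, -4858))) = Mul(-1, Add(Mul(-36, Rational(1, 17)), 4858)) = Mul(-1, Add(Rational(-36, 17), 4858)) = Mul(-1, Rational(82550, 17)) = Rational(-82550, 17)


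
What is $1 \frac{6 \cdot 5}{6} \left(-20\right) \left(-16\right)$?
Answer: $1600$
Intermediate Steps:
$1 \frac{6 \cdot 5}{6} \left(-20\right) \left(-16\right) = 1 \cdot 30 \cdot \frac{1}{6} \left(-20\right) \left(-16\right) = 1 \cdot 5 \left(-20\right) \left(-16\right) = 1 \left(\left(-100\right) \left(-16\right)\right) = 1 \cdot 1600 = 1600$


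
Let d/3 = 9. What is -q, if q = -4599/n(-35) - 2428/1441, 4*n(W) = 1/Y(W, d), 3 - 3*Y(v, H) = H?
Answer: -212066660/1441 ≈ -1.4717e+5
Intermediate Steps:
d = 27 (d = 3*9 = 27)
Y(v, H) = 1 - H/3
n(W) = -1/32 (n(W) = 1/(4*(1 - ⅓*27)) = 1/(4*(1 - 9)) = (¼)/(-8) = (¼)*(-⅛) = -1/32)
q = 212066660/1441 (q = -4599/(-1/32) - 2428/1441 = -4599*(-32) - 2428*1/1441 = 147168 - 2428/1441 = 212066660/1441 ≈ 1.4717e+5)
-q = -1*212066660/1441 = -212066660/1441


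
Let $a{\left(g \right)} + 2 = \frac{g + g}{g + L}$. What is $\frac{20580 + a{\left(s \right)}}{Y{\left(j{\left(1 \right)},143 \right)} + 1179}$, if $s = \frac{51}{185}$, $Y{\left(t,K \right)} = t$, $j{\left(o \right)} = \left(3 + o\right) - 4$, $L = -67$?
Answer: $\frac{127007365}{7276788} \approx 17.454$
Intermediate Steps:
$j{\left(o \right)} = -1 + o$
$s = \frac{51}{185}$ ($s = 51 \cdot \frac{1}{185} = \frac{51}{185} \approx 0.27568$)
$a{\left(g \right)} = -2 + \frac{2 g}{-67 + g}$ ($a{\left(g \right)} = -2 + \frac{g + g}{g - 67} = -2 + \frac{2 g}{-67 + g}$)
$\frac{20580 + a{\left(s \right)}}{Y{\left(j{\left(1 \right)},143 \right)} + 1179} = \frac{20580 + \frac{134}{-67 + \frac{51}{185}}}{\left(-1 + 1\right) + 1179} = \frac{20580 + \frac{134}{- \frac{12344}{185}}}{0 + 1179} = \frac{20580 + 134 \left(- \frac{185}{12344}\right)}{1179} = \left(20580 - \frac{12395}{6172}\right) \frac{1}{1179} = \frac{127007365}{6172} \cdot \frac{1}{1179} = \frac{127007365}{7276788}$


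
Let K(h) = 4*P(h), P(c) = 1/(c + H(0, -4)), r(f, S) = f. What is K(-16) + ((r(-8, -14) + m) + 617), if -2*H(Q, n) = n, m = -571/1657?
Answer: 7056480/11599 ≈ 608.37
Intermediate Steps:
m = -571/1657 (m = -571*1/1657 = -571/1657 ≈ -0.34460)
H(Q, n) = -n/2
P(c) = 1/(2 + c) (P(c) = 1/(c - 1/2*(-4)) = 1/(c + 2) = 1/(2 + c))
K(h) = 4/(2 + h)
K(-16) + ((r(-8, -14) + m) + 617) = 4/(2 - 16) + ((-8 - 571/1657) + 617) = 4/(-14) + (-13827/1657 + 617) = 4*(-1/14) + 1008542/1657 = -2/7 + 1008542/1657 = 7056480/11599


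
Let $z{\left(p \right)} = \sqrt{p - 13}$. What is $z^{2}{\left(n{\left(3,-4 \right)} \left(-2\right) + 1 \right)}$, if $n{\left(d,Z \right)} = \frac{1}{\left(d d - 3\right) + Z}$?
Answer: $-13$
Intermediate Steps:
$n{\left(d,Z \right)} = \frac{1}{-3 + Z + d^{2}}$ ($n{\left(d,Z \right)} = \frac{1}{\left(d^{2} - 3\right) + Z} = \frac{1}{\left(-3 + d^{2}\right) + Z} = \frac{1}{-3 + Z + d^{2}}$)
$z{\left(p \right)} = \sqrt{-13 + p}$
$z^{2}{\left(n{\left(3,-4 \right)} \left(-2\right) + 1 \right)} = \left(\sqrt{-13 + \left(\frac{1}{-3 - 4 + 3^{2}} \left(-2\right) + 1\right)}\right)^{2} = \left(\sqrt{-13 + \left(\frac{1}{-3 - 4 + 9} \left(-2\right) + 1\right)}\right)^{2} = \left(\sqrt{-13 + \left(\frac{1}{2} \left(-2\right) + 1\right)}\right)^{2} = \left(\sqrt{-13 + \left(-1 + 1\right)}\right)^{2} = \left(\sqrt{-13 + 0}\right)^{2} = \left(\sqrt{-13}\right)^{2} = \left(i \sqrt{13}\right)^{2} = -13$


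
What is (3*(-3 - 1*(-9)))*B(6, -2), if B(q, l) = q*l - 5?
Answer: -306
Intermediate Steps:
B(q, l) = -5 + l*q (B(q, l) = l*q - 5 = -5 + l*q)
(3*(-3 - 1*(-9)))*B(6, -2) = (3*(-3 - 1*(-9)))*(-5 - 2*6) = (3*(-3 + 9))*(-5 - 12) = (3*6)*(-17) = 18*(-17) = -306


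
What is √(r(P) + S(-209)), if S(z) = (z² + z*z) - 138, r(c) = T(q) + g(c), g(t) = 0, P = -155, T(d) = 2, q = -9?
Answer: √87226 ≈ 295.34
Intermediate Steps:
r(c) = 2 (r(c) = 2 + 0 = 2)
S(z) = -138 + 2*z² (S(z) = (z² + z²) - 138 = 2*z² - 138 = -138 + 2*z²)
√(r(P) + S(-209)) = √(2 + (-138 + 2*(-209)²)) = √(2 + (-138 + 2*43681)) = √(2 + (-138 + 87362)) = √(2 + 87224) = √87226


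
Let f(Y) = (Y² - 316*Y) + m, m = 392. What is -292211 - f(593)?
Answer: -456864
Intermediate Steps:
f(Y) = 392 + Y² - 316*Y (f(Y) = (Y² - 316*Y) + 392 = 392 + Y² - 316*Y)
-292211 - f(593) = -292211 - (392 + 593² - 316*593) = -292211 - (392 + 351649 - 187388) = -292211 - 1*164653 = -292211 - 164653 = -456864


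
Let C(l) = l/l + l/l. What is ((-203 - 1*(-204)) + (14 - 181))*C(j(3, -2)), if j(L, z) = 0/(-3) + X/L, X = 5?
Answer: -332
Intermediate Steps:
j(L, z) = 5/L (j(L, z) = 0/(-3) + 5/L = 0*(-⅓) + 5/L = 0 + 5/L = 5/L)
C(l) = 2 (C(l) = 1 + 1 = 2)
((-203 - 1*(-204)) + (14 - 181))*C(j(3, -2)) = ((-203 - 1*(-204)) + (14 - 181))*2 = ((-203 + 204) - 167)*2 = (1 - 167)*2 = -166*2 = -332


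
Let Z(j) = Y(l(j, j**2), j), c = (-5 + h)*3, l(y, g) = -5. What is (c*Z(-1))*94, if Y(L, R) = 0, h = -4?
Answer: 0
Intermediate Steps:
c = -27 (c = (-5 - 4)*3 = -9*3 = -27)
Z(j) = 0
(c*Z(-1))*94 = -27*0*94 = 0*94 = 0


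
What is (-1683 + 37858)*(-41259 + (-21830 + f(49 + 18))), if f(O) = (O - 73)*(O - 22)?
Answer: -2292011825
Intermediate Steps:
f(O) = (-73 + O)*(-22 + O)
(-1683 + 37858)*(-41259 + (-21830 + f(49 + 18))) = (-1683 + 37858)*(-41259 + (-21830 + (1606 + (49 + 18)² - 95*(49 + 18)))) = 36175*(-41259 + (-21830 + (1606 + 67² - 95*67))) = 36175*(-41259 + (-21830 + (1606 + 4489 - 6365))) = 36175*(-41259 + (-21830 - 270)) = 36175*(-41259 - 22100) = 36175*(-63359) = -2292011825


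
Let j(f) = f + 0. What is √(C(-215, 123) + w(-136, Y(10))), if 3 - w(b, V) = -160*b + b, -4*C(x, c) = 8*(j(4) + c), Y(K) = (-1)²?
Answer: 25*I*√35 ≈ 147.9*I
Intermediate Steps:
j(f) = f
Y(K) = 1
C(x, c) = -8 - 2*c (C(x, c) = -2*(4 + c) = -(32 + 8*c)/4 = -8 - 2*c)
w(b, V) = 3 + 159*b (w(b, V) = 3 - (-160*b + b) = 3 - (-159)*b = 3 + 159*b)
√(C(-215, 123) + w(-136, Y(10))) = √((-8 - 2*123) + (3 + 159*(-136))) = √((-8 - 246) + (3 - 21624)) = √(-254 - 21621) = √(-21875) = 25*I*√35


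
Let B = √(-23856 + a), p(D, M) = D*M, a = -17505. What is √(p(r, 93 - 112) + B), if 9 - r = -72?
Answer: √(-1539 + I*√41361) ≈ 2.5865 + 39.315*I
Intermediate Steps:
r = 81 (r = 9 - 1*(-72) = 9 + 72 = 81)
B = I*√41361 (B = √(-23856 - 17505) = √(-41361) = I*√41361 ≈ 203.37*I)
√(p(r, 93 - 112) + B) = √(81*(93 - 112) + I*√41361) = √(81*(-19) + I*√41361) = √(-1539 + I*√41361)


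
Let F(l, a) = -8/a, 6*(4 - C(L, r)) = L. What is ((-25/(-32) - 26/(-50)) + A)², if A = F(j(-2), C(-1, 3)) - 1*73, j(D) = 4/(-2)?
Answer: 138744841/25600 ≈ 5419.7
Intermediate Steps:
C(L, r) = 4 - L/6
j(D) = -2 (j(D) = 4*(-½) = -2)
A = -1873/25 (A = -8/(4 - ⅙*(-1)) - 1*73 = -8/(4 + ⅙) - 73 = -8/25/6 - 73 = -8*6/25 - 73 = -48/25 - 73 = -1873/25 ≈ -74.920)
((-25/(-32) - 26/(-50)) + A)² = ((-25/(-32) - 26/(-50)) - 1873/25)² = ((-25*(-1/32) - 26*(-1/50)) - 1873/25)² = ((25/32 + 13/25) - 1873/25)² = (1041/800 - 1873/25)² = (-11779/160)² = 138744841/25600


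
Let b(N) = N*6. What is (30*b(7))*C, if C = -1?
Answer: -1260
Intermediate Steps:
b(N) = 6*N
(30*b(7))*C = (30*(6*7))*(-1) = (30*42)*(-1) = 1260*(-1) = -1260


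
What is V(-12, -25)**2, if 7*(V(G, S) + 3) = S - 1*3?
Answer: 49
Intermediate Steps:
V(G, S) = -24/7 + S/7 (V(G, S) = -3 + (S - 1*3)/7 = -3 + (S - 3)/7 = -3 + (-3 + S)/7 = -3 + (-3/7 + S/7) = -24/7 + S/7)
V(-12, -25)**2 = (-24/7 + (1/7)*(-25))**2 = (-24/7 - 25/7)**2 = (-7)**2 = 49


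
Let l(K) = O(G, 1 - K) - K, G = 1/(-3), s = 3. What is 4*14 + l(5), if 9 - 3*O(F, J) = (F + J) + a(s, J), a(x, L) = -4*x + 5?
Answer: 520/9 ≈ 57.778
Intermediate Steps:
G = -⅓ (G = 1*(-⅓) = -⅓ ≈ -0.33333)
a(x, L) = 5 - 4*x
O(F, J) = 16/3 - F/3 - J/3 (O(F, J) = 3 - ((F + J) + (5 - 4*3))/3 = 3 - ((F + J) + (5 - 12))/3 = 3 - ((F + J) - 7)/3 = 3 - (-7 + F + J)/3 = 3 + (7/3 - F/3 - J/3) = 16/3 - F/3 - J/3)
l(K) = 46/9 - 2*K/3 (l(K) = (16/3 - ⅓*(-⅓) - (1 - K)/3) - K = (16/3 + ⅑ + (-⅓ + K/3)) - K = (46/9 + K/3) - K = 46/9 - 2*K/3)
4*14 + l(5) = 4*14 + (46/9 - ⅔*5) = 56 + (46/9 - 10/3) = 56 + 16/9 = 520/9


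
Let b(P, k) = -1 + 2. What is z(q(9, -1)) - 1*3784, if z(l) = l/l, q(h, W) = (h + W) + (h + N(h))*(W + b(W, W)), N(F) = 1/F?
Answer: -3783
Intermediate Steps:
b(P, k) = 1
q(h, W) = W + h + (1 + W)*(h + 1/h) (q(h, W) = (h + W) + (h + 1/h)*(W + 1) = (W + h) + (h + 1/h)*(1 + W) = (W + h) + (1 + W)*(h + 1/h) = W + h + (1 + W)*(h + 1/h))
z(l) = 1
z(q(9, -1)) - 1*3784 = 1 - 1*3784 = 1 - 3784 = -3783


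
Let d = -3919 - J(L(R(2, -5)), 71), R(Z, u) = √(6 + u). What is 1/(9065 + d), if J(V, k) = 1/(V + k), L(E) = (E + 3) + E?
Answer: 76/391095 ≈ 0.00019433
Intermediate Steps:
L(E) = 3 + 2*E (L(E) = (3 + E) + E = 3 + 2*E)
d = -297845/76 (d = -3919 - 1/((3 + 2*√(6 - 5)) + 71) = -3919 - 1/((3 + 2*√1) + 71) = -3919 - 1/((3 + 2*1) + 71) = -3919 - 1/((3 + 2) + 71) = -3919 - 1/(5 + 71) = -3919 - 1/76 = -297845/76 ≈ -3919.0)
1/(9065 + d) = 1/(9065 - 297845/76) = 1/(391095/76) = 76/391095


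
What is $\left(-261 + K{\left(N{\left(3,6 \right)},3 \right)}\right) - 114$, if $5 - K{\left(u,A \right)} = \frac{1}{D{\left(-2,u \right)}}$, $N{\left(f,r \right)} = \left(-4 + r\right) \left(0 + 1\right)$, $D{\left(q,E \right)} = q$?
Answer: $- \frac{739}{2} \approx -369.5$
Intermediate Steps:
$N{\left(f,r \right)} = -4 + r$ ($N{\left(f,r \right)} = \left(-4 + r\right) 1 = -4 + r$)
$K{\left(u,A \right)} = \frac{11}{2}$ ($K{\left(u,A \right)} = 5 - \frac{1}{-2} = 5 - - \frac{1}{2} = 5 + \frac{1}{2} = \frac{11}{2}$)
$\left(-261 + K{\left(N{\left(3,6 \right)},3 \right)}\right) - 114 = \left(-261 + \frac{11}{2}\right) - 114 = - \frac{511}{2} - 114 = - \frac{739}{2}$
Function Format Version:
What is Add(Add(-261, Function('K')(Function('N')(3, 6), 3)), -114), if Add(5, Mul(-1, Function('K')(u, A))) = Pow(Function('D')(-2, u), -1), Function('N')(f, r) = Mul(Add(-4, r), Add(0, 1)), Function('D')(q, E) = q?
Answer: Rational(-739, 2) ≈ -369.50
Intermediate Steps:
Function('N')(f, r) = Add(-4, r) (Function('N')(f, r) = Mul(Add(-4, r), 1) = Add(-4, r))
Function('K')(u, A) = Rational(11, 2) (Function('K')(u, A) = Add(5, Mul(-1, Pow(-2, -1))) = Add(5, Mul(-1, Rational(-1, 2))) = Add(5, Rational(1, 2)) = Rational(11, 2))
Add(Add(-261, Function('K')(Function('N')(3, 6), 3)), -114) = Add(Add(-261, Rational(11, 2)), -114) = Add(Rational(-511, 2), -114) = Rational(-739, 2)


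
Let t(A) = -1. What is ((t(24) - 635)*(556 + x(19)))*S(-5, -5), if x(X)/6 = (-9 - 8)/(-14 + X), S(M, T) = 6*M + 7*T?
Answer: 22141704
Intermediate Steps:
x(X) = -102/(-14 + X) (x(X) = 6*((-9 - 8)/(-14 + X)) = 6*(-17/(-14 + X)) = -102/(-14 + X))
((t(24) - 635)*(556 + x(19)))*S(-5, -5) = ((-1 - 635)*(556 - 102/(-14 + 19)))*(6*(-5) + 7*(-5)) = (-636*(556 - 102/5))*(-30 - 35) = -636*(556 - 102*1/5)*(-65) = -636*(556 - 102/5)*(-65) = -636*2678/5*(-65) = -1703208/5*(-65) = 22141704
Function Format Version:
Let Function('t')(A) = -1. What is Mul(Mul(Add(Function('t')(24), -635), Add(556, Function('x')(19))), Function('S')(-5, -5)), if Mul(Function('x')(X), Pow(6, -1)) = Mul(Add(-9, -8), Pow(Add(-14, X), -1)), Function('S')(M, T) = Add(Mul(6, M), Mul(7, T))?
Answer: 22141704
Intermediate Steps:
Function('x')(X) = Mul(-102, Pow(Add(-14, X), -1)) (Function('x')(X) = Mul(6, Mul(Add(-9, -8), Pow(Add(-14, X), -1))) = Mul(6, Mul(-17, Pow(Add(-14, X), -1))) = Mul(-102, Pow(Add(-14, X), -1)))
Mul(Mul(Add(Function('t')(24), -635), Add(556, Function('x')(19))), Function('S')(-5, -5)) = Mul(Mul(Add(-1, -635), Add(556, Mul(-102, Pow(Add(-14, 19), -1)))), Add(Mul(6, -5), Mul(7, -5))) = Mul(Mul(-636, Add(556, Mul(-102, Pow(5, -1)))), Add(-30, -35)) = Mul(Mul(-636, Add(556, Mul(-102, Rational(1, 5)))), -65) = Mul(Mul(-636, Add(556, Rational(-102, 5))), -65) = Mul(Mul(-636, Rational(2678, 5)), -65) = Mul(Rational(-1703208, 5), -65) = 22141704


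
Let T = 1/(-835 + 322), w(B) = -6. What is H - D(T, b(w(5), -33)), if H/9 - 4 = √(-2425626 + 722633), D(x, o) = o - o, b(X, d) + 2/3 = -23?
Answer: 36 + 9*I*√1702993 ≈ 36.0 + 11745.0*I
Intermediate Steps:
b(X, d) = -71/3 (b(X, d) = -⅔ - 23 = -71/3)
T = -1/513 (T = 1/(-513) = -1/513 ≈ -0.0019493)
D(x, o) = 0
H = 36 + 9*I*√1702993 (H = 36 + 9*√(-2425626 + 722633) = 36 + 9*√(-1702993) = 36 + 9*(I*√1702993) = 36 + 9*I*√1702993 ≈ 36.0 + 11745.0*I)
H - D(T, b(w(5), -33)) = (36 + 9*I*√1702993) - 1*0 = (36 + 9*I*√1702993) + 0 = 36 + 9*I*√1702993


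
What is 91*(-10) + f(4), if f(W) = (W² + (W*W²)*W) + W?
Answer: -634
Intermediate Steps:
f(W) = W + W² + W⁴ (f(W) = (W² + W³*W) + W = (W² + W⁴) + W = W + W² + W⁴)
91*(-10) + f(4) = 91*(-10) + 4*(1 + 4 + 4³) = -910 + 4*(1 + 4 + 64) = -910 + 4*69 = -910 + 276 = -634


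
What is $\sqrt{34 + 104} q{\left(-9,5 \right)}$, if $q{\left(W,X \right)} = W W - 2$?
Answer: $79 \sqrt{138} \approx 928.04$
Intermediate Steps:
$q{\left(W,X \right)} = -2 + W^{2}$ ($q{\left(W,X \right)} = W^{2} - 2 = -2 + W^{2}$)
$\sqrt{34 + 104} q{\left(-9,5 \right)} = \sqrt{34 + 104} \left(-2 + \left(-9\right)^{2}\right) = \sqrt{138} \left(-2 + 81\right) = \sqrt{138} \cdot 79 = 79 \sqrt{138}$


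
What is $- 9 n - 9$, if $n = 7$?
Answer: $-72$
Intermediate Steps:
$- 9 n - 9 = \left(-9\right) 7 - 9 = -63 - 9 = -72$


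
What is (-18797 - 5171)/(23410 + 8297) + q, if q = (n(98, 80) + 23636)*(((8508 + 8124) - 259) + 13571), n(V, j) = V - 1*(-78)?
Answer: 22607932099328/31707 ≈ 7.1303e+8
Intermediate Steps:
n(V, j) = 78 + V (n(V, j) = V + 78 = 78 + V)
q = 713026528 (q = ((78 + 98) + 23636)*(((8508 + 8124) - 259) + 13571) = (176 + 23636)*((16632 - 259) + 13571) = 23812*(16373 + 13571) = 23812*29944 = 713026528)
(-18797 - 5171)/(23410 + 8297) + q = (-18797 - 5171)/(23410 + 8297) + 713026528 = -23968/31707 + 713026528 = 22607932099328/31707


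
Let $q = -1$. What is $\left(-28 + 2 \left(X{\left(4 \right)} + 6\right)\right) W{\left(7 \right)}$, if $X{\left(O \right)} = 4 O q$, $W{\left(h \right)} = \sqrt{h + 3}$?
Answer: $- 48 \sqrt{10} \approx -151.79$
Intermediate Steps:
$W{\left(h \right)} = \sqrt{3 + h}$
$X{\left(O \right)} = - 4 O$ ($X{\left(O \right)} = 4 O \left(-1\right) = - 4 O$)
$\left(-28 + 2 \left(X{\left(4 \right)} + 6\right)\right) W{\left(7 \right)} = \left(-28 + 2 \left(\left(-4\right) 4 + 6\right)\right) \sqrt{3 + 7} = \left(-28 + 2 \left(-16 + 6\right)\right) \sqrt{10} = \left(-28 + 2 \left(-10\right)\right) \sqrt{10} = \left(-28 - 20\right) \sqrt{10} = - 48 \sqrt{10}$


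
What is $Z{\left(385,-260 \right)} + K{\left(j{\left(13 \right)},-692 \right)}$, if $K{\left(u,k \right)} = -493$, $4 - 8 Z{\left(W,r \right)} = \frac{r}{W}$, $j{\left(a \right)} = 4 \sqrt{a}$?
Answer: $- \frac{37916}{77} \approx -492.42$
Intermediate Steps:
$Z{\left(W,r \right)} = \frac{1}{2} - \frac{r}{8 W}$ ($Z{\left(W,r \right)} = \frac{1}{2} - \frac{r \frac{1}{W}}{8} = \frac{1}{2} - \frac{r}{8 W}$)
$Z{\left(385,-260 \right)} + K{\left(j{\left(13 \right)},-692 \right)} = \frac{\left(-1\right) \left(-260\right) + 4 \cdot 385}{8 \cdot 385} - 493 = \frac{1}{8} \cdot \frac{1}{385} \left(260 + 1540\right) - 493 = \frac{1}{8} \cdot \frac{1}{385} \cdot 1800 - 493 = \frac{45}{77} - 493 = - \frac{37916}{77}$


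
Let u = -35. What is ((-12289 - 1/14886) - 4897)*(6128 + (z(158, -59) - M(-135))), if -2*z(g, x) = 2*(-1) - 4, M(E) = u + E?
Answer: -1611989851897/14886 ≈ -1.0829e+8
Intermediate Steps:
M(E) = -35 + E
z(g, x) = 3 (z(g, x) = -(2*(-1) - 4)/2 = -(-2 - 4)/2 = -1/2*(-6) = 3)
((-12289 - 1/14886) - 4897)*(6128 + (z(158, -59) - M(-135))) = ((-12289 - 1/14886) - 4897)*(6128 + (3 - (-35 - 135))) = ((-12289 - 1*1/14886) - 4897)*(6128 + (3 - 1*(-170))) = ((-12289 - 1/14886) - 4897)*(6128 + (3 + 170)) = (-182934055/14886 - 4897)*(6128 + 173) = -255830797/14886*6301 = -1611989851897/14886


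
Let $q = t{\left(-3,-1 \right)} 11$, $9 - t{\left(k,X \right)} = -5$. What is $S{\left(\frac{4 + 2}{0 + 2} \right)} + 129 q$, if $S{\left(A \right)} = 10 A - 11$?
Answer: $19885$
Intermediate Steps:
$t{\left(k,X \right)} = 14$ ($t{\left(k,X \right)} = 9 - -5 = 9 + 5 = 14$)
$S{\left(A \right)} = -11 + 10 A$
$q = 154$ ($q = 14 \cdot 11 = 154$)
$S{\left(\frac{4 + 2}{0 + 2} \right)} + 129 q = \left(-11 + 10 \frac{4 + 2}{0 + 2}\right) + 129 \cdot 154 = \left(-11 + 10 \cdot \frac{6}{2}\right) + 19866 = \left(-11 + 10 \cdot 6 \cdot \frac{1}{2}\right) + 19866 = \left(-11 + 10 \cdot 3\right) + 19866 = \left(-11 + 30\right) + 19866 = 19 + 19866 = 19885$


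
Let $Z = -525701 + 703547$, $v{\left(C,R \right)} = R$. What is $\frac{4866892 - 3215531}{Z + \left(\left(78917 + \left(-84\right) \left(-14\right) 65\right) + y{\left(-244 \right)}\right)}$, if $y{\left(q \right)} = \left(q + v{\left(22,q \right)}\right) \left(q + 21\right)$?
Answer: $\frac{1651361}{442027} \approx 3.7359$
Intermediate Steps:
$Z = 177846$
$y{\left(q \right)} = 2 q \left(21 + q\right)$ ($y{\left(q \right)} = \left(q + q\right) \left(q + 21\right) = 2 q \left(21 + q\right)$)
$\frac{4866892 - 3215531}{Z + \left(\left(78917 + \left(-84\right) \left(-14\right) 65\right) + y{\left(-244 \right)}\right)} = \frac{4866892 - 3215531}{177846 + \left(\left(78917 + \left(-84\right) \left(-14\right) 65\right) + 2 \left(-244\right) \left(21 - 244\right)\right)} = \frac{1651361}{177846 + \left(\left(78917 + 1176 \cdot 65\right) + 2 \left(-244\right) \left(-223\right)\right)} = \frac{1651361}{177846 + \left(\left(78917 + 76440\right) + 108824\right)} = \frac{1651361}{177846 + \left(155357 + 108824\right)} = \frac{1651361}{177846 + 264181} = \frac{1651361}{442027}$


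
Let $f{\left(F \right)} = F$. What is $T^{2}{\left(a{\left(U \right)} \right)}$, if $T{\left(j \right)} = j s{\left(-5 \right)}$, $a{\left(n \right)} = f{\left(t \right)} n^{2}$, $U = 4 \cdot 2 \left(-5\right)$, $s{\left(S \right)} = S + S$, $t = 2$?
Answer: $1024000000$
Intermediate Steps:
$s{\left(S \right)} = 2 S$
$U = -40$ ($U = 8 \left(-5\right) = -40$)
$a{\left(n \right)} = 2 n^{2}$
$T{\left(j \right)} = - 10 j$ ($T{\left(j \right)} = j 2 \left(-5\right) = j \left(-10\right) = - 10 j$)
$T^{2}{\left(a{\left(U \right)} \right)} = \left(- 10 \cdot 2 \left(-40\right)^{2}\right)^{2} = \left(- 10 \cdot 2 \cdot 1600\right)^{2} = \left(\left(-10\right) 3200\right)^{2} = \left(-32000\right)^{2} = 1024000000$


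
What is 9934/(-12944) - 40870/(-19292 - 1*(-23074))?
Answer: -2322097/200632 ≈ -11.574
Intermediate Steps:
9934/(-12944) - 40870/(-19292 - 1*(-23074)) = 9934*(-1/12944) - 40870/(-19292 + 23074) = -4967/6472 - 40870/3782 = -4967/6472 - 40870*1/3782 = -4967/6472 - 335/31 = -2322097/200632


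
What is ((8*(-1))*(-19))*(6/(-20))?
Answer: -228/5 ≈ -45.600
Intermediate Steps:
((8*(-1))*(-19))*(6/(-20)) = (-8*(-19))*(6*(-1/20)) = 152*(-3/10) = -228/5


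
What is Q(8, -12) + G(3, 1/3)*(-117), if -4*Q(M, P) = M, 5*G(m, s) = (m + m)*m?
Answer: -2116/5 ≈ -423.20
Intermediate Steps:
G(m, s) = 2*m²/5 (G(m, s) = ((m + m)*m)/5 = ((2*m)*m)/5 = (2*m²)/5 = 2*m²/5)
Q(M, P) = -M/4
Q(8, -12) + G(3, 1/3)*(-117) = -¼*8 + ((⅖)*3²)*(-117) = -2 + ((⅖)*9)*(-117) = -2 + (18/5)*(-117) = -2 - 2106/5 = -2116/5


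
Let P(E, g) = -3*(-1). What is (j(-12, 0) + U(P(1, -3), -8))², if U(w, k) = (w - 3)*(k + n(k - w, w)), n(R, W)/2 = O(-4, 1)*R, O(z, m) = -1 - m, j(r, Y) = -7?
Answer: 49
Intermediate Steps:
P(E, g) = 3
n(R, W) = -4*R (n(R, W) = 2*((-1 - 1*1)*R) = 2*((-1 - 1)*R) = 2*(-2*R) = -4*R)
U(w, k) = (-3 + w)*(-3*k + 4*w) (U(w, k) = (w - 3)*(k - 4*(k - w)) = (-3 + w)*(k + (-4*k + 4*w)) = (-3 + w)*(-3*k + 4*w))
(j(-12, 0) + U(P(1, -3), -8))² = (-7 + (-12*3 + 9*(-8) - 8*3 - 4*3*(-8 - 1*3)))² = (-7 + (-36 - 72 - 24 - 4*3*(-8 - 3)))² = (-7 + (-36 - 72 - 24 - 4*3*(-11)))² = (-7 + (-36 - 72 - 24 + 132))² = (-7 + 0)² = (-7)² = 49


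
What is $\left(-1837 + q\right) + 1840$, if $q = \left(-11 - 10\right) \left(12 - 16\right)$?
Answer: $87$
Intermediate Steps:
$q = 84$ ($q = \left(-11 - 10\right) \left(-4\right) = \left(-21\right) \left(-4\right) = 84$)
$\left(-1837 + q\right) + 1840 = \left(-1837 + 84\right) + 1840 = -1753 + 1840 = 87$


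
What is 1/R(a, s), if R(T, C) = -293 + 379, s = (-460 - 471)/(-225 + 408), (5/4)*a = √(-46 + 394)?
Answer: 1/86 ≈ 0.011628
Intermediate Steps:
a = 8*√87/5 (a = 4*√(-46 + 394)/5 = 4*√348/5 = 4*(2*√87)/5 = 8*√87/5 ≈ 14.924)
s = -931/183 ≈ -5.0874
R(T, C) = 86
1/R(a, s) = 1/86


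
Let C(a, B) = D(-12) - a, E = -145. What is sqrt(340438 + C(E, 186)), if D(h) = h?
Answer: sqrt(340571) ≈ 583.58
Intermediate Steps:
C(a, B) = -12 - a
sqrt(340438 + C(E, 186)) = sqrt(340438 + (-12 - 1*(-145))) = sqrt(340438 + (-12 + 145)) = sqrt(340438 + 133) = sqrt(340571)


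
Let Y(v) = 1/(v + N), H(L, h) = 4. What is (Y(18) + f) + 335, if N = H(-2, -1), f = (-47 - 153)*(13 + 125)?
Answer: -599829/22 ≈ -27265.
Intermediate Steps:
f = -27600 (f = -200*138 = -27600)
N = 4
Y(v) = 1/(4 + v) (Y(v) = 1/(v + 4) = 1/(4 + v))
(Y(18) + f) + 335 = (1/(4 + 18) - 27600) + 335 = (1/22 - 27600) + 335 = -607199/22 + 335 = -599829/22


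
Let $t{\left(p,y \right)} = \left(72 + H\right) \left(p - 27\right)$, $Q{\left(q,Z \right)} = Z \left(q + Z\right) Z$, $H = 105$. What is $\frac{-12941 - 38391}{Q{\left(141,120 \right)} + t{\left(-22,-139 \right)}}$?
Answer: $- \frac{51332}{3749727} \approx -0.01369$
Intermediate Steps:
$Q{\left(q,Z \right)} = Z^{2} \left(Z + q\right)$ ($Q{\left(q,Z \right)} = Z \left(Z + q\right) Z = Z Z \left(Z + q\right) = Z^{2} \left(Z + q\right)$)
$t{\left(p,y \right)} = -4779 + 177 p$ ($t{\left(p,y \right)} = \left(72 + 105\right) \left(p - 27\right) = 177 \left(-27 + p\right) = -4779 + 177 p$)
$\frac{-12941 - 38391}{Q{\left(141,120 \right)} + t{\left(-22,-139 \right)}} = \frac{-12941 - 38391}{120^{2} \left(120 + 141\right) + \left(-4779 + 177 \left(-22\right)\right)} = - \frac{51332}{14400 \cdot 261 - 8673} = - \frac{51332}{3758400 - 8673} = - \frac{51332}{3749727}$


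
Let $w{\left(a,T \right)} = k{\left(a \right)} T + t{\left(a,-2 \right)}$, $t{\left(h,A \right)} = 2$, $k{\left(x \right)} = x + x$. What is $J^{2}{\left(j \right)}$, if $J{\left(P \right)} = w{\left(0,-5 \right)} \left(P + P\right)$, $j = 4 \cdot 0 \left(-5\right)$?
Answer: $0$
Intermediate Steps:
$j = 0$ ($j = 0 \left(-5\right) = 0$)
$k{\left(x \right)} = 2 x$
$w{\left(a,T \right)} = 2 + 2 T a$ ($w{\left(a,T \right)} = 2 a T + 2 = 2 T a + 2 = 2 + 2 T a$)
$J{\left(P \right)} = 4 P$ ($J{\left(P \right)} = \left(2 + 2 \left(-5\right) 0\right) \left(P + P\right) = \left(2 + 0\right) 2 P = 2 \cdot 2 P = 4 P$)
$J^{2}{\left(j \right)} = \left(4 \cdot 0\right)^{2} = 0^{2} = 0$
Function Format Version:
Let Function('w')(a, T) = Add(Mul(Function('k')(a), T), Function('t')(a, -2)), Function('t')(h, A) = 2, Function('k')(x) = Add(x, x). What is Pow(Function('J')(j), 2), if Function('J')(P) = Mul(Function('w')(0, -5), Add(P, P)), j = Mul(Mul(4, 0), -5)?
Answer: 0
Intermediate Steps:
j = 0 (j = Mul(0, -5) = 0)
Function('k')(x) = Mul(2, x)
Function('w')(a, T) = Add(2, Mul(2, T, a)) (Function('w')(a, T) = Add(Mul(Mul(2, a), T), 2) = Add(Mul(2, T, a), 2) = Add(2, Mul(2, T, a)))
Function('J')(P) = Mul(4, P) (Function('J')(P) = Mul(Add(2, Mul(2, -5, 0)), Add(P, P)) = Mul(Add(2, 0), Mul(2, P)) = Mul(2, Mul(2, P)) = Mul(4, P))
Pow(Function('J')(j), 2) = Pow(Mul(4, 0), 2) = Pow(0, 2) = 0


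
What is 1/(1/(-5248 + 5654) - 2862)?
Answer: -406/1161971 ≈ -0.00034941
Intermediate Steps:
1/(1/(-5248 + 5654) - 2862) = 1/(1/406 - 2862) = 1/(-1161971/406) = -406/1161971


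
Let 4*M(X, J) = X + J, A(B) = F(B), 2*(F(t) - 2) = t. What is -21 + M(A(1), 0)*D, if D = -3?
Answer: -183/8 ≈ -22.875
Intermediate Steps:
F(t) = 2 + t/2
A(B) = 2 + B/2
M(X, J) = J/4 + X/4 (M(X, J) = (X + J)/4 = (J + X)/4 = J/4 + X/4)
-21 + M(A(1), 0)*D = -21 + ((¼)*0 + (2 + (½)*1)/4)*(-3) = -21 + (0 + (2 + ½)/4)*(-3) = -21 + (0 + (¼)*(5/2))*(-3) = -21 + (0 + 5/8)*(-3) = -21 + (5/8)*(-3) = -21 - 15/8 = -183/8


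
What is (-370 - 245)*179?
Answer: -110085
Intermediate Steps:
(-370 - 245)*179 = -615*179 = -110085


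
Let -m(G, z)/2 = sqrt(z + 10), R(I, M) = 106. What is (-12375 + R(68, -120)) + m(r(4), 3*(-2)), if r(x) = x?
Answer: -12273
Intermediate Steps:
m(G, z) = -2*sqrt(10 + z) (m(G, z) = -2*sqrt(z + 10) = -2*sqrt(10 + z))
(-12375 + R(68, -120)) + m(r(4), 3*(-2)) = (-12375 + 106) - 2*sqrt(10 + 3*(-2)) = -12269 - 2*sqrt(10 - 6) = -12269 - 2*sqrt(4) = -12269 - 2*2 = -12269 - 4 = -12273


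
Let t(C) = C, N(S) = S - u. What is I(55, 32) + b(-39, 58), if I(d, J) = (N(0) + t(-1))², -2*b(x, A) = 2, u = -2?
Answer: 0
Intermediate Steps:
b(x, A) = -1 (b(x, A) = -½*2 = -1)
N(S) = 2 + S (N(S) = S - 1*(-2) = S + 2 = 2 + S)
I(d, J) = 1 (I(d, J) = ((2 + 0) - 1)² = (2 - 1)² = 1² = 1)
I(55, 32) + b(-39, 58) = 1 - 1 = 0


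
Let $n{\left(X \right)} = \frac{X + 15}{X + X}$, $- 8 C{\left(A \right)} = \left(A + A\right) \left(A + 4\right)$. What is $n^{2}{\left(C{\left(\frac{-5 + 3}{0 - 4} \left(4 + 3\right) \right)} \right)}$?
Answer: $\frac{81}{196} \approx 0.41327$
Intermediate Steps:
$C{\left(A \right)} = - \frac{A \left(4 + A\right)}{4}$ ($C{\left(A \right)} = - \frac{\left(A + A\right) \left(A + 4\right)}{8} = - \frac{2 A \left(4 + A\right)}{8} = - \frac{A \left(4 + A\right)}{4}$)
$n{\left(X \right)} = \frac{15 + X}{2 X}$
$n^{2}{\left(C{\left(\frac{-5 + 3}{0 - 4} \left(4 + 3\right) \right)} \right)} = \left(\frac{15 - \frac{\frac{-5 + 3}{0 - 4} \left(4 + 3\right) \left(4 + \frac{-5 + 3}{0 - 4} \left(4 + 3\right)\right)}{4}}{2 \left(- \frac{\frac{-5 + 3}{0 - 4} \left(4 + 3\right) \left(4 + \frac{-5 + 3}{0 - 4} \left(4 + 3\right)\right)}{4}\right)}\right)^{2} = \left(\frac{15 - \frac{- \frac{2}{-4} \cdot 7 \left(4 + - \frac{2}{-4} \cdot 7\right)}{4}}{2 \left(- \frac{- \frac{2}{-4} \cdot 7 \left(4 + - \frac{2}{-4} \cdot 7\right)}{4}\right)}\right)^{2} = \left(\frac{15 - \frac{\left(-2\right) \left(- \frac{1}{4}\right) 7 \left(4 + \left(-2\right) \left(- \frac{1}{4}\right) 7\right)}{4}}{2 \left(- \frac{\left(-2\right) \left(- \frac{1}{4}\right) 7 \left(4 + \left(-2\right) \left(- \frac{1}{4}\right) 7\right)}{4}\right)}\right)^{2} = \left(\frac{15 - \frac{\frac{1}{2} \cdot 7 \left(4 + \frac{1}{2} \cdot 7\right)}{4}}{2 \left(- \frac{\frac{1}{2} \cdot 7 \left(4 + \frac{1}{2} \cdot 7\right)}{4}\right)}\right)^{2} = \left(\frac{15 - \frac{7 \left(4 + \frac{7}{2}\right)}{8}}{2 \left(\left(- \frac{1}{4}\right) \frac{7}{2} \left(4 + \frac{7}{2}\right)\right)}\right)^{2} = \left(\frac{15 - \frac{7}{8} \cdot \frac{15}{2}}{2 \left(\left(- \frac{1}{4}\right) \frac{7}{2} \cdot \frac{15}{2}\right)}\right)^{2} = \left(\frac{15 - \frac{105}{16}}{2 \left(- \frac{105}{16}\right)}\right)^{2} = \left(\frac{1}{2} \left(- \frac{16}{105}\right) \frac{135}{16}\right)^{2} = \left(- \frac{9}{14}\right)^{2} = \frac{81}{196}$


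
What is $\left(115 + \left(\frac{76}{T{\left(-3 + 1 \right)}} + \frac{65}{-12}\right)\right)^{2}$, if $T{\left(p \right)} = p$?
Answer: $\frac{737881}{144} \approx 5124.2$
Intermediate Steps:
$\left(115 + \left(\frac{76}{T{\left(-3 + 1 \right)}} + \frac{65}{-12}\right)\right)^{2} = \left(115 + \left(\frac{76}{-3 + 1} + \frac{65}{-12}\right)\right)^{2} = \left(115 + \left(\frac{76}{-2} + 65 \left(- \frac{1}{12}\right)\right)\right)^{2} = \left(115 + \left(76 \left(- \frac{1}{2}\right) - \frac{65}{12}\right)\right)^{2} = \left(115 - \frac{521}{12}\right)^{2} = \left(\frac{859}{12}\right)^{2} = \frac{737881}{144}$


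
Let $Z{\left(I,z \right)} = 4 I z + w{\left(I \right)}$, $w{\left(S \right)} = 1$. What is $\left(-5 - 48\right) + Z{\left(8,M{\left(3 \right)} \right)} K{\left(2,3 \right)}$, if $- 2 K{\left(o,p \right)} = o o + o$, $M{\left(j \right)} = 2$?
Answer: $-248$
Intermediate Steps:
$K{\left(o,p \right)} = - \frac{o}{2} - \frac{o^{2}}{2}$ ($K{\left(o,p \right)} = - \frac{o o + o}{2} = - \frac{o^{2} + o}{2} = - \frac{o + o^{2}}{2} = - \frac{o}{2} - \frac{o^{2}}{2}$)
$Z{\left(I,z \right)} = 1 + 4 I z$ ($Z{\left(I,z \right)} = 4 I z + 1 = 1 + 4 I z$)
$\left(-5 - 48\right) + Z{\left(8,M{\left(3 \right)} \right)} K{\left(2,3 \right)} = \left(-5 - 48\right) + \left(1 + 4 \cdot 8 \cdot 2\right) \left(\left(- \frac{1}{2}\right) 2 \left(1 + 2\right)\right) = \left(-5 - 48\right) + \left(1 + 64\right) \left(\left(- \frac{1}{2}\right) 2 \cdot 3\right) = -53 + 65 \left(-3\right) = -53 - 195 = -248$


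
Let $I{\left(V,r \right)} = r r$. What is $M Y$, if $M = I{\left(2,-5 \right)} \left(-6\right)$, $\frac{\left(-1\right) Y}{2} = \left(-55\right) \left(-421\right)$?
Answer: $6946500$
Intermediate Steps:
$I{\left(V,r \right)} = r^{2}$
$Y = -46310$ ($Y = - 2 \left(\left(-55\right) \left(-421\right)\right) = \left(-2\right) 23155 = -46310$)
$M = -150$ ($M = \left(-5\right)^{2} \left(-6\right) = 25 \left(-6\right) = -150$)
$M Y = \left(-150\right) \left(-46310\right) = 6946500$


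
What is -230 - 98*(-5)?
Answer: 260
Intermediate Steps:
-230 - 98*(-5) = -230 + 490 = 260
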